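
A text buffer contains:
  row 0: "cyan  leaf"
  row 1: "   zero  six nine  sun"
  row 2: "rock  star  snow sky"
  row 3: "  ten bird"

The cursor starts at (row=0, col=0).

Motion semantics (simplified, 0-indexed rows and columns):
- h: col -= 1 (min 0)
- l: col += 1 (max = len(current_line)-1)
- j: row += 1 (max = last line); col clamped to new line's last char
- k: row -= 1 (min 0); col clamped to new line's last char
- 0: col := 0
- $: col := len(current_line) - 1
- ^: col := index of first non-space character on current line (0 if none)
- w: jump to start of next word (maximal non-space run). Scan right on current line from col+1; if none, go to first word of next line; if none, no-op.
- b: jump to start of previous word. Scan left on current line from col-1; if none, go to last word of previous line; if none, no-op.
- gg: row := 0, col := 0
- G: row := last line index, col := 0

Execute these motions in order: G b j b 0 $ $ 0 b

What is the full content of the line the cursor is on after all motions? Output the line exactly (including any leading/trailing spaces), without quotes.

After 1 (G): row=3 col=0 char='_'
After 2 (b): row=2 col=17 char='s'
After 3 (j): row=3 col=9 char='d'
After 4 (b): row=3 col=6 char='b'
After 5 (0): row=3 col=0 char='_'
After 6 ($): row=3 col=9 char='d'
After 7 ($): row=3 col=9 char='d'
After 8 (0): row=3 col=0 char='_'
After 9 (b): row=2 col=17 char='s'

Answer: rock  star  snow sky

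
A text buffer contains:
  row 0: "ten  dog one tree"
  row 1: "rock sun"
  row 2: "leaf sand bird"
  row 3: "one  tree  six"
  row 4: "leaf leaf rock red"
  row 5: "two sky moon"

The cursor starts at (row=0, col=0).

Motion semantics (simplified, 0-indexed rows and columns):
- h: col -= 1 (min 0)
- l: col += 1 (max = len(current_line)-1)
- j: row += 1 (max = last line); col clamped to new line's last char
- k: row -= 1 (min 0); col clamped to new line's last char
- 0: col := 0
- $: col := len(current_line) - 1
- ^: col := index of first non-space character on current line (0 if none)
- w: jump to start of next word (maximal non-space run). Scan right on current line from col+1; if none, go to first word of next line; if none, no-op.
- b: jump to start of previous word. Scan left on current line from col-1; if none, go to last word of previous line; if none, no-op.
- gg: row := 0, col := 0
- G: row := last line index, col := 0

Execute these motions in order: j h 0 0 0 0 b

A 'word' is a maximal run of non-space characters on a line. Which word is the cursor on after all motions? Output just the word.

Answer: tree

Derivation:
After 1 (j): row=1 col=0 char='r'
After 2 (h): row=1 col=0 char='r'
After 3 (0): row=1 col=0 char='r'
After 4 (0): row=1 col=0 char='r'
After 5 (0): row=1 col=0 char='r'
After 6 (0): row=1 col=0 char='r'
After 7 (b): row=0 col=13 char='t'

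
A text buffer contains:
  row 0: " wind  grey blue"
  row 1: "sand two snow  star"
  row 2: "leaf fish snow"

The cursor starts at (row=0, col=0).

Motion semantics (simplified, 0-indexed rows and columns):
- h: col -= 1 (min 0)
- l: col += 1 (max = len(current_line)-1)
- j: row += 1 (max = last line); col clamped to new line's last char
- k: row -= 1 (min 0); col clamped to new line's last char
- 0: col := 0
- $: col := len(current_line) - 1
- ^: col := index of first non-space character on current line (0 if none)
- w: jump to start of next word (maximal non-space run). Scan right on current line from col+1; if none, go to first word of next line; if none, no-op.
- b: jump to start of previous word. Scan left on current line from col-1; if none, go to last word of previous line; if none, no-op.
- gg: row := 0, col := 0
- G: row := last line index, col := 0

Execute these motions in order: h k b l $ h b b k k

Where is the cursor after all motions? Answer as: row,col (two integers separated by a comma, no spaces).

Answer: 0,7

Derivation:
After 1 (h): row=0 col=0 char='_'
After 2 (k): row=0 col=0 char='_'
After 3 (b): row=0 col=0 char='_'
After 4 (l): row=0 col=1 char='w'
After 5 ($): row=0 col=15 char='e'
After 6 (h): row=0 col=14 char='u'
After 7 (b): row=0 col=12 char='b'
After 8 (b): row=0 col=7 char='g'
After 9 (k): row=0 col=7 char='g'
After 10 (k): row=0 col=7 char='g'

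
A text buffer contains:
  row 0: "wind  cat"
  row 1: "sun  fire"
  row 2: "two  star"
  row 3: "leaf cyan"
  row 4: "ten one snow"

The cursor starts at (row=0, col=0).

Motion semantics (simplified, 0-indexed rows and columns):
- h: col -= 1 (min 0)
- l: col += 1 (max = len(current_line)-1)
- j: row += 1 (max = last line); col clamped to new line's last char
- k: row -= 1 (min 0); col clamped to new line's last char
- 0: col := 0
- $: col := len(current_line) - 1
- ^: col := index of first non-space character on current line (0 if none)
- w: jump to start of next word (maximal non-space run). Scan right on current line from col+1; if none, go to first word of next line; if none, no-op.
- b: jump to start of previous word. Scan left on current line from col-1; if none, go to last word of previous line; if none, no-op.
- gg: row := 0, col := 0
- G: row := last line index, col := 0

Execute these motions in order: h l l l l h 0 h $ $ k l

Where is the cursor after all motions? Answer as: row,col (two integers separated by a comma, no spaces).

Answer: 0,8

Derivation:
After 1 (h): row=0 col=0 char='w'
After 2 (l): row=0 col=1 char='i'
After 3 (l): row=0 col=2 char='n'
After 4 (l): row=0 col=3 char='d'
After 5 (l): row=0 col=4 char='_'
After 6 (h): row=0 col=3 char='d'
After 7 (0): row=0 col=0 char='w'
After 8 (h): row=0 col=0 char='w'
After 9 ($): row=0 col=8 char='t'
After 10 ($): row=0 col=8 char='t'
After 11 (k): row=0 col=8 char='t'
After 12 (l): row=0 col=8 char='t'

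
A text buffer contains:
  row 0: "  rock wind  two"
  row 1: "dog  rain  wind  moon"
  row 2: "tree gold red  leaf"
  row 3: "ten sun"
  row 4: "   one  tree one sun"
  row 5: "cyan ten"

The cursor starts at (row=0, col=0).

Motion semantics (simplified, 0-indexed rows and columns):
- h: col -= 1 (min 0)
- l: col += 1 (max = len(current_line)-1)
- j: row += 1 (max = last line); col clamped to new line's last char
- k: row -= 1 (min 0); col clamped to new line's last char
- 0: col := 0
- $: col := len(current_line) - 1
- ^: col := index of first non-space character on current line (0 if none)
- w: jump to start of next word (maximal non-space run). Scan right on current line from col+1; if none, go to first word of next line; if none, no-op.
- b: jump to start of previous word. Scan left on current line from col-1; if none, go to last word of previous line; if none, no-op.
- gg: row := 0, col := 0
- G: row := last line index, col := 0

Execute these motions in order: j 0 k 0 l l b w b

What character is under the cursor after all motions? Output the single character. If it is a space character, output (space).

After 1 (j): row=1 col=0 char='d'
After 2 (0): row=1 col=0 char='d'
After 3 (k): row=0 col=0 char='_'
After 4 (0): row=0 col=0 char='_'
After 5 (l): row=0 col=1 char='_'
After 6 (l): row=0 col=2 char='r'
After 7 (b): row=0 col=2 char='r'
After 8 (w): row=0 col=7 char='w'
After 9 (b): row=0 col=2 char='r'

Answer: r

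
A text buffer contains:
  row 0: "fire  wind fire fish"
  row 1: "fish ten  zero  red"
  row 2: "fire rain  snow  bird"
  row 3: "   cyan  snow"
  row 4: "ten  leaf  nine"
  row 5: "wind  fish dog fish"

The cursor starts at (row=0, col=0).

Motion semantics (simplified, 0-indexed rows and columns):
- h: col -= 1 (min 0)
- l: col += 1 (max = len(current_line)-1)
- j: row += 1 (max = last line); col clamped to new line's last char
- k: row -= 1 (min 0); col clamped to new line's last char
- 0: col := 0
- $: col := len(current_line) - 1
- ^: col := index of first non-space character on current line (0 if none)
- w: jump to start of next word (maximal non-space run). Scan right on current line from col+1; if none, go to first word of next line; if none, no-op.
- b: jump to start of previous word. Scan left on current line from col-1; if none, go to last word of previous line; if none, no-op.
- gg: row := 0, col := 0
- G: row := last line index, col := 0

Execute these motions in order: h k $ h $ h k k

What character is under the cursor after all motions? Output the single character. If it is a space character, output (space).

After 1 (h): row=0 col=0 char='f'
After 2 (k): row=0 col=0 char='f'
After 3 ($): row=0 col=19 char='h'
After 4 (h): row=0 col=18 char='s'
After 5 ($): row=0 col=19 char='h'
After 6 (h): row=0 col=18 char='s'
After 7 (k): row=0 col=18 char='s'
After 8 (k): row=0 col=18 char='s'

Answer: s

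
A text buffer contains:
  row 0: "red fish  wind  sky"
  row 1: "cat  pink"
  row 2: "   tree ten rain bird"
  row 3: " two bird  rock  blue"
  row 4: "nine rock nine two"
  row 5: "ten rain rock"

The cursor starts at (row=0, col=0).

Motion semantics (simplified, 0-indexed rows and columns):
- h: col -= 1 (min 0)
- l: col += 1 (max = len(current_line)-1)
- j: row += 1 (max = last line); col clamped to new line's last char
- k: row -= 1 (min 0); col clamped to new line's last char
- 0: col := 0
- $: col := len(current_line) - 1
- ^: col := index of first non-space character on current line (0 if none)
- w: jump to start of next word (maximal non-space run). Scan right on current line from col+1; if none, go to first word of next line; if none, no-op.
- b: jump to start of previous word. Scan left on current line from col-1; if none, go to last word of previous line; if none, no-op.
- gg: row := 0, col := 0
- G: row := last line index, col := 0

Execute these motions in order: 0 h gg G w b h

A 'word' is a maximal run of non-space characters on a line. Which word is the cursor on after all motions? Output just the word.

After 1 (0): row=0 col=0 char='r'
After 2 (h): row=0 col=0 char='r'
After 3 (gg): row=0 col=0 char='r'
After 4 (G): row=5 col=0 char='t'
After 5 (w): row=5 col=4 char='r'
After 6 (b): row=5 col=0 char='t'
After 7 (h): row=5 col=0 char='t'

Answer: ten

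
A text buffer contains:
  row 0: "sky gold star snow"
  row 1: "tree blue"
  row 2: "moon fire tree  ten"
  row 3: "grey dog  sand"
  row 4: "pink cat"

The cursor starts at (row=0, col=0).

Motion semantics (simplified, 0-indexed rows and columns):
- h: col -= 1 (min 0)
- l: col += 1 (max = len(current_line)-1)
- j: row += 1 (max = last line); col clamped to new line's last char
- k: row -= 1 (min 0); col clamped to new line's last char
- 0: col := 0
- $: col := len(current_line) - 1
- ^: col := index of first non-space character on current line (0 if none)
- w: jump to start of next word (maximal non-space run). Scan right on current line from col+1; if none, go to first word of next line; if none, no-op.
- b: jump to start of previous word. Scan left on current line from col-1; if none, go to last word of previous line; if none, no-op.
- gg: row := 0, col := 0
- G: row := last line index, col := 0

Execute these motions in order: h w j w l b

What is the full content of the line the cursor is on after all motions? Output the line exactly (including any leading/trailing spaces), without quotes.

After 1 (h): row=0 col=0 char='s'
After 2 (w): row=0 col=4 char='g'
After 3 (j): row=1 col=4 char='_'
After 4 (w): row=1 col=5 char='b'
After 5 (l): row=1 col=6 char='l'
After 6 (b): row=1 col=5 char='b'

Answer: tree blue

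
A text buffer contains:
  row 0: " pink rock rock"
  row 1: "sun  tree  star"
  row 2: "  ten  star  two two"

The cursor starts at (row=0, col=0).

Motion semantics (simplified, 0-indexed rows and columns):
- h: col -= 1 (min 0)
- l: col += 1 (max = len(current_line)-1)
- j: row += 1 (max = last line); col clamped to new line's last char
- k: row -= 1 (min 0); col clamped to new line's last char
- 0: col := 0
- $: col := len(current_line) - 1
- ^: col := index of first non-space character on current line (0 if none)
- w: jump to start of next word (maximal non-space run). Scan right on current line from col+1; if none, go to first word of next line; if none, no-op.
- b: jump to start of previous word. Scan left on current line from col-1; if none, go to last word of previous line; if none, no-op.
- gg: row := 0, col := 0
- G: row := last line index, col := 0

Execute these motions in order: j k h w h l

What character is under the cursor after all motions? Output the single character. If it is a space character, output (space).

After 1 (j): row=1 col=0 char='s'
After 2 (k): row=0 col=0 char='_'
After 3 (h): row=0 col=0 char='_'
After 4 (w): row=0 col=1 char='p'
After 5 (h): row=0 col=0 char='_'
After 6 (l): row=0 col=1 char='p'

Answer: p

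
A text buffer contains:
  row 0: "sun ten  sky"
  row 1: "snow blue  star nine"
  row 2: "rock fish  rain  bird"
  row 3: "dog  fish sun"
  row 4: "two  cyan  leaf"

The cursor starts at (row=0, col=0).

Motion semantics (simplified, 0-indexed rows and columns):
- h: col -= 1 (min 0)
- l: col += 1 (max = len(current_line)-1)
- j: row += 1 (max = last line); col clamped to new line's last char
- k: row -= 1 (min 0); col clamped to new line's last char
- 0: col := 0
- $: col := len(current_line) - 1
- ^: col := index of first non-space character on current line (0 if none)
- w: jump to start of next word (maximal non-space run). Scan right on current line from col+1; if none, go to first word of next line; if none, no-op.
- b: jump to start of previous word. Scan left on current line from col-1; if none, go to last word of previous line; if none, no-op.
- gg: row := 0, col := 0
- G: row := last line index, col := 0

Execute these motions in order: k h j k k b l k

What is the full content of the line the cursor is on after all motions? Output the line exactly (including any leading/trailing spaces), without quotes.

After 1 (k): row=0 col=0 char='s'
After 2 (h): row=0 col=0 char='s'
After 3 (j): row=1 col=0 char='s'
After 4 (k): row=0 col=0 char='s'
After 5 (k): row=0 col=0 char='s'
After 6 (b): row=0 col=0 char='s'
After 7 (l): row=0 col=1 char='u'
After 8 (k): row=0 col=1 char='u'

Answer: sun ten  sky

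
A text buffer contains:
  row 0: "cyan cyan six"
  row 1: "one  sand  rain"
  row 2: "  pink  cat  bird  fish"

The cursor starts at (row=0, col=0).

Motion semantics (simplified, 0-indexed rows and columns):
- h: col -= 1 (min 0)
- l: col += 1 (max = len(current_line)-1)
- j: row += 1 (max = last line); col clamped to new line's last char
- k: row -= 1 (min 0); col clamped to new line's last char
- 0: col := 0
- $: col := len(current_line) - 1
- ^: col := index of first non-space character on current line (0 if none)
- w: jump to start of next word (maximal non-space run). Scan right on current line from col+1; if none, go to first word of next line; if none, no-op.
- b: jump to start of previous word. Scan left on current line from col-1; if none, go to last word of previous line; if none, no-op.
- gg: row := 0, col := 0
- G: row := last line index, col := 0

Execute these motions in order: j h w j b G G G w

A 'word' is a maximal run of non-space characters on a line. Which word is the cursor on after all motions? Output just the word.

After 1 (j): row=1 col=0 char='o'
After 2 (h): row=1 col=0 char='o'
After 3 (w): row=1 col=5 char='s'
After 4 (j): row=2 col=5 char='k'
After 5 (b): row=2 col=2 char='p'
After 6 (G): row=2 col=0 char='_'
After 7 (G): row=2 col=0 char='_'
After 8 (G): row=2 col=0 char='_'
After 9 (w): row=2 col=2 char='p'

Answer: pink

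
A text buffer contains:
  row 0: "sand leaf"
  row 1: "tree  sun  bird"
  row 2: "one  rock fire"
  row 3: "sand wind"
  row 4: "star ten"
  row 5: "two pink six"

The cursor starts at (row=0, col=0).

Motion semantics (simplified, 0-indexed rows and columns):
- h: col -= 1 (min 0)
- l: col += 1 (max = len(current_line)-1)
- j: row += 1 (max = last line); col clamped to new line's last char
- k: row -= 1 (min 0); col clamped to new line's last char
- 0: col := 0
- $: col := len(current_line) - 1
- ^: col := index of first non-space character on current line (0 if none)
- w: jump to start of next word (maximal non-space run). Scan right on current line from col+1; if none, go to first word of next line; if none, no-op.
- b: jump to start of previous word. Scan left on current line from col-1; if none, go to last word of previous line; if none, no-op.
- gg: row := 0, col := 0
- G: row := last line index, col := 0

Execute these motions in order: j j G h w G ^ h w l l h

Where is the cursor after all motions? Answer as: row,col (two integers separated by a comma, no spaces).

Answer: 5,5

Derivation:
After 1 (j): row=1 col=0 char='t'
After 2 (j): row=2 col=0 char='o'
After 3 (G): row=5 col=0 char='t'
After 4 (h): row=5 col=0 char='t'
After 5 (w): row=5 col=4 char='p'
After 6 (G): row=5 col=0 char='t'
After 7 (^): row=5 col=0 char='t'
After 8 (h): row=5 col=0 char='t'
After 9 (w): row=5 col=4 char='p'
After 10 (l): row=5 col=5 char='i'
After 11 (l): row=5 col=6 char='n'
After 12 (h): row=5 col=5 char='i'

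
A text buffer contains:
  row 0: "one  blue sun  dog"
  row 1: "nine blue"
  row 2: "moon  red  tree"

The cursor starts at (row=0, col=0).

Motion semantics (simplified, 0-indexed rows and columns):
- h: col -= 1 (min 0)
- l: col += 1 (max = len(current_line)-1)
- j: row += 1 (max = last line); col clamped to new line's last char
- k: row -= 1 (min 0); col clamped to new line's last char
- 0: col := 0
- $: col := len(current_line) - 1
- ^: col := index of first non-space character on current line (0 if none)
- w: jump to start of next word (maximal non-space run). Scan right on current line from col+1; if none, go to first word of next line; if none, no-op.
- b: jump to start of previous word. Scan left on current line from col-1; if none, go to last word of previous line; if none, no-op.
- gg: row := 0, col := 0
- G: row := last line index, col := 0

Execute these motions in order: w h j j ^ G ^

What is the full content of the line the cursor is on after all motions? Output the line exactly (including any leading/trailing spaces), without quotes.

Answer: moon  red  tree

Derivation:
After 1 (w): row=0 col=5 char='b'
After 2 (h): row=0 col=4 char='_'
After 3 (j): row=1 col=4 char='_'
After 4 (j): row=2 col=4 char='_'
After 5 (^): row=2 col=0 char='m'
After 6 (G): row=2 col=0 char='m'
After 7 (^): row=2 col=0 char='m'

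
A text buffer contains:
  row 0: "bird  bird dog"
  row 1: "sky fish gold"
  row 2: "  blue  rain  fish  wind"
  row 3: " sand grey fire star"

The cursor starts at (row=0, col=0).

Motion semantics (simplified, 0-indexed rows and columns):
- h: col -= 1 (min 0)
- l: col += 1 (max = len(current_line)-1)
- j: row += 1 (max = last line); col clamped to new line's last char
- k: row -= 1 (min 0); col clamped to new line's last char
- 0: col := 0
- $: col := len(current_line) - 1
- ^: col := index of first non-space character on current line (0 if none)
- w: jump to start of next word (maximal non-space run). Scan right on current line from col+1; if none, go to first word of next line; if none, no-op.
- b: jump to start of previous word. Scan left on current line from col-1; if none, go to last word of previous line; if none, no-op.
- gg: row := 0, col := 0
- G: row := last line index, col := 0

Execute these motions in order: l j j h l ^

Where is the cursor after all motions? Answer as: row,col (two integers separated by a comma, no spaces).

Answer: 2,2

Derivation:
After 1 (l): row=0 col=1 char='i'
After 2 (j): row=1 col=1 char='k'
After 3 (j): row=2 col=1 char='_'
After 4 (h): row=2 col=0 char='_'
After 5 (l): row=2 col=1 char='_'
After 6 (^): row=2 col=2 char='b'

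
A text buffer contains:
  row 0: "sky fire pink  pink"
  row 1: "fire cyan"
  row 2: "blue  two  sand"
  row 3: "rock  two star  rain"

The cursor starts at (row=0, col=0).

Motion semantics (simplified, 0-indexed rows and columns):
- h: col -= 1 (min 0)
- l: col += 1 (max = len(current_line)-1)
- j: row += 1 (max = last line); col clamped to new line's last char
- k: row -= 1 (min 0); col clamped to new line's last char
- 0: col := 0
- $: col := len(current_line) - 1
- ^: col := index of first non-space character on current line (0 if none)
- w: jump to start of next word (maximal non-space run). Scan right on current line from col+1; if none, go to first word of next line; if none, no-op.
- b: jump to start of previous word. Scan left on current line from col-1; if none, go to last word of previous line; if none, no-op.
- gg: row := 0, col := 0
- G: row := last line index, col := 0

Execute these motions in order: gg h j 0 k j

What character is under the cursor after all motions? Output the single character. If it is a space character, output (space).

Answer: f

Derivation:
After 1 (gg): row=0 col=0 char='s'
After 2 (h): row=0 col=0 char='s'
After 3 (j): row=1 col=0 char='f'
After 4 (0): row=1 col=0 char='f'
After 5 (k): row=0 col=0 char='s'
After 6 (j): row=1 col=0 char='f'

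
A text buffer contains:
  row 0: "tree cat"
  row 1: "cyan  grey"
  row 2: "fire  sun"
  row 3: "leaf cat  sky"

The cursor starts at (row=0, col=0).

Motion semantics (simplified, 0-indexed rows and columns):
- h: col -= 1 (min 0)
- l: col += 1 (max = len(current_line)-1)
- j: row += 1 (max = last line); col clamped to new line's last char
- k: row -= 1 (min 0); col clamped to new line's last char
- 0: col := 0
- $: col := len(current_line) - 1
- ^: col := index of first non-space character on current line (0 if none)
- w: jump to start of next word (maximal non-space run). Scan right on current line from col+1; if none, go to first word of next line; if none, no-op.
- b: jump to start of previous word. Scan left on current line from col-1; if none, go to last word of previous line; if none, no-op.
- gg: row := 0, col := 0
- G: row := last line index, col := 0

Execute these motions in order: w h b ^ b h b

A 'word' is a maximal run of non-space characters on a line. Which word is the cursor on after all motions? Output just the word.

Answer: tree

Derivation:
After 1 (w): row=0 col=5 char='c'
After 2 (h): row=0 col=4 char='_'
After 3 (b): row=0 col=0 char='t'
After 4 (^): row=0 col=0 char='t'
After 5 (b): row=0 col=0 char='t'
After 6 (h): row=0 col=0 char='t'
After 7 (b): row=0 col=0 char='t'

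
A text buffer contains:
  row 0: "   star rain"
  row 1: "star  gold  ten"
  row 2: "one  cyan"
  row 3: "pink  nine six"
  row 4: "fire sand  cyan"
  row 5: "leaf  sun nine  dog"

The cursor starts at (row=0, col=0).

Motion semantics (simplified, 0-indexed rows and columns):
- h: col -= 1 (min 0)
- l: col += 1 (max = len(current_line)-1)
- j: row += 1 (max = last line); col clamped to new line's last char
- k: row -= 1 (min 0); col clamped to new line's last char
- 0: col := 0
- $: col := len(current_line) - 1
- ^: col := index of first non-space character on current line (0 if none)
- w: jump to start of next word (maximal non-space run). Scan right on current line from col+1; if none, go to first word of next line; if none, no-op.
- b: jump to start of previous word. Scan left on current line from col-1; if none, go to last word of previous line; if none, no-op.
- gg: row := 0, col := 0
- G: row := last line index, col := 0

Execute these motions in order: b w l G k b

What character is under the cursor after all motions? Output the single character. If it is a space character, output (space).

Answer: s

Derivation:
After 1 (b): row=0 col=0 char='_'
After 2 (w): row=0 col=3 char='s'
After 3 (l): row=0 col=4 char='t'
After 4 (G): row=5 col=0 char='l'
After 5 (k): row=4 col=0 char='f'
After 6 (b): row=3 col=11 char='s'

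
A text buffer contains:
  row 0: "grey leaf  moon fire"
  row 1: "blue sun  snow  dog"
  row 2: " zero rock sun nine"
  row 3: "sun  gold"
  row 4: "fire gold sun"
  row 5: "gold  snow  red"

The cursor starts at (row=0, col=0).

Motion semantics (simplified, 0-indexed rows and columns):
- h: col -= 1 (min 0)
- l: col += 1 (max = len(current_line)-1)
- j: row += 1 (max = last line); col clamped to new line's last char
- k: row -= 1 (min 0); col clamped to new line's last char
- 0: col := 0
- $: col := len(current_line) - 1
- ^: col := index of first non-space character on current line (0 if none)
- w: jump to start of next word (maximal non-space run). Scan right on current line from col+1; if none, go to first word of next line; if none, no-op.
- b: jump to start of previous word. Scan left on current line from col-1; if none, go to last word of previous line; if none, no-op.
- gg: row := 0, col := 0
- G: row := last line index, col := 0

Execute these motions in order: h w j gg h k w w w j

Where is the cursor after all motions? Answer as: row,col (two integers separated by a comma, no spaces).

Answer: 1,16

Derivation:
After 1 (h): row=0 col=0 char='g'
After 2 (w): row=0 col=5 char='l'
After 3 (j): row=1 col=5 char='s'
After 4 (gg): row=0 col=0 char='g'
After 5 (h): row=0 col=0 char='g'
After 6 (k): row=0 col=0 char='g'
After 7 (w): row=0 col=5 char='l'
After 8 (w): row=0 col=11 char='m'
After 9 (w): row=0 col=16 char='f'
After 10 (j): row=1 col=16 char='d'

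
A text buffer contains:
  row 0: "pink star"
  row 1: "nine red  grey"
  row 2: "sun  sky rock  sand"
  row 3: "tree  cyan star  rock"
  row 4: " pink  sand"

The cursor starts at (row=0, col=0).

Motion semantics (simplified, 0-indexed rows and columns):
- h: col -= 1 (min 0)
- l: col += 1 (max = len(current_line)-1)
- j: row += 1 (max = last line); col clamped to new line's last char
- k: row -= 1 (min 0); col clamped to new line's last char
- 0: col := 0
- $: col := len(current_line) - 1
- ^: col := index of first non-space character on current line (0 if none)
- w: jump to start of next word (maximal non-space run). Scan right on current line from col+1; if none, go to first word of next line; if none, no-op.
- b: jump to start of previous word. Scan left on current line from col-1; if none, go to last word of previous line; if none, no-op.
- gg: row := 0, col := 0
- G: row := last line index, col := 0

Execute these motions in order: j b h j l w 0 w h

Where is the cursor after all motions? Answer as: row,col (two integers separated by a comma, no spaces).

Answer: 1,4

Derivation:
After 1 (j): row=1 col=0 char='n'
After 2 (b): row=0 col=5 char='s'
After 3 (h): row=0 col=4 char='_'
After 4 (j): row=1 col=4 char='_'
After 5 (l): row=1 col=5 char='r'
After 6 (w): row=1 col=10 char='g'
After 7 (0): row=1 col=0 char='n'
After 8 (w): row=1 col=5 char='r'
After 9 (h): row=1 col=4 char='_'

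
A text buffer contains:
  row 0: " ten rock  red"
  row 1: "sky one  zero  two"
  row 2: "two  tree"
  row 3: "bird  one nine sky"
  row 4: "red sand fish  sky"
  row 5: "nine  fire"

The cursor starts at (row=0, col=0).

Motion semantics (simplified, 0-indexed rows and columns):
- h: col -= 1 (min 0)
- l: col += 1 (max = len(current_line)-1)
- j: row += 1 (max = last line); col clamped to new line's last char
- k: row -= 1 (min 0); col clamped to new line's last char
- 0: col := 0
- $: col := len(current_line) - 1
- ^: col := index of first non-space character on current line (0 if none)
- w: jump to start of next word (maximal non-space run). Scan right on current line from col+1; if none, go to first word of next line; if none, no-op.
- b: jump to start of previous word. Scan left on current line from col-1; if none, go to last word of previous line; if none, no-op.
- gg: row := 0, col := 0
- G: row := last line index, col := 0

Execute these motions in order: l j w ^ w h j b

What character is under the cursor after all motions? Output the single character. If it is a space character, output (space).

After 1 (l): row=0 col=1 char='t'
After 2 (j): row=1 col=1 char='k'
After 3 (w): row=1 col=4 char='o'
After 4 (^): row=1 col=0 char='s'
After 5 (w): row=1 col=4 char='o'
After 6 (h): row=1 col=3 char='_'
After 7 (j): row=2 col=3 char='_'
After 8 (b): row=2 col=0 char='t'

Answer: t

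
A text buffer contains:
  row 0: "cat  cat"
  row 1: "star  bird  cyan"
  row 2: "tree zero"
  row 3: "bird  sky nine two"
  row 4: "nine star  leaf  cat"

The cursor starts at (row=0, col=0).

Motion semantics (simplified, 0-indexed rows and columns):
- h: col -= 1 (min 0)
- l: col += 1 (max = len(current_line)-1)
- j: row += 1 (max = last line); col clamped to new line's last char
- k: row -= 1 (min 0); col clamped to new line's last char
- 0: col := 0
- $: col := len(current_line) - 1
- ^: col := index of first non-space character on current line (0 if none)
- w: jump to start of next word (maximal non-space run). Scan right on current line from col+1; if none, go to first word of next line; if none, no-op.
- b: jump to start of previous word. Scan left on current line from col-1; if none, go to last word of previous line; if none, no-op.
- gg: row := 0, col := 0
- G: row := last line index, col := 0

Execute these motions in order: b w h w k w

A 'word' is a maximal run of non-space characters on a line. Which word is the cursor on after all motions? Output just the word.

After 1 (b): row=0 col=0 char='c'
After 2 (w): row=0 col=5 char='c'
After 3 (h): row=0 col=4 char='_'
After 4 (w): row=0 col=5 char='c'
After 5 (k): row=0 col=5 char='c'
After 6 (w): row=1 col=0 char='s'

Answer: star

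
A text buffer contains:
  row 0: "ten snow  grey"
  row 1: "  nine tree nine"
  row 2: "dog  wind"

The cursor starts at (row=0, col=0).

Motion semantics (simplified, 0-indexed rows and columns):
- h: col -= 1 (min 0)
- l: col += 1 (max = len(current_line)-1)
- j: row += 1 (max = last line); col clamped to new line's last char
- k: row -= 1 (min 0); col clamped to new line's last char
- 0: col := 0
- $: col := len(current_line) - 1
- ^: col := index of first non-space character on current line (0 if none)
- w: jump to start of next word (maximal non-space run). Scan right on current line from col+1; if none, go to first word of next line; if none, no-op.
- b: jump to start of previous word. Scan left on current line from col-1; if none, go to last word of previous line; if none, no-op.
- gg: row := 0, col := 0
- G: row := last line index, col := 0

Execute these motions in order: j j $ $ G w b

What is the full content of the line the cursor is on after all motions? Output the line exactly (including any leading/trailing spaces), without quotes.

After 1 (j): row=1 col=0 char='_'
After 2 (j): row=2 col=0 char='d'
After 3 ($): row=2 col=8 char='d'
After 4 ($): row=2 col=8 char='d'
After 5 (G): row=2 col=0 char='d'
After 6 (w): row=2 col=5 char='w'
After 7 (b): row=2 col=0 char='d'

Answer: dog  wind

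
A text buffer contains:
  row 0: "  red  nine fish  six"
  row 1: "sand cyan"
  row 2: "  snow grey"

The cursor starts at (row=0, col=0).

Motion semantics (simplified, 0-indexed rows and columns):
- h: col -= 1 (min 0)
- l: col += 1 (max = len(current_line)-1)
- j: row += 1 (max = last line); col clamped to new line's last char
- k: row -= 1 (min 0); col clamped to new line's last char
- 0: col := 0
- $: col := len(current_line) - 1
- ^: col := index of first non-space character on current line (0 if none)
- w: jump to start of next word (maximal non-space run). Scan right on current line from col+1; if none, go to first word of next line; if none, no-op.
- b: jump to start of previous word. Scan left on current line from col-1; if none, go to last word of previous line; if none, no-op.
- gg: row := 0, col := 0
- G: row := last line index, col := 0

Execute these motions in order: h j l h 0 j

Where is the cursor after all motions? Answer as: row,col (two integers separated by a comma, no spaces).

After 1 (h): row=0 col=0 char='_'
After 2 (j): row=1 col=0 char='s'
After 3 (l): row=1 col=1 char='a'
After 4 (h): row=1 col=0 char='s'
After 5 (0): row=1 col=0 char='s'
After 6 (j): row=2 col=0 char='_'

Answer: 2,0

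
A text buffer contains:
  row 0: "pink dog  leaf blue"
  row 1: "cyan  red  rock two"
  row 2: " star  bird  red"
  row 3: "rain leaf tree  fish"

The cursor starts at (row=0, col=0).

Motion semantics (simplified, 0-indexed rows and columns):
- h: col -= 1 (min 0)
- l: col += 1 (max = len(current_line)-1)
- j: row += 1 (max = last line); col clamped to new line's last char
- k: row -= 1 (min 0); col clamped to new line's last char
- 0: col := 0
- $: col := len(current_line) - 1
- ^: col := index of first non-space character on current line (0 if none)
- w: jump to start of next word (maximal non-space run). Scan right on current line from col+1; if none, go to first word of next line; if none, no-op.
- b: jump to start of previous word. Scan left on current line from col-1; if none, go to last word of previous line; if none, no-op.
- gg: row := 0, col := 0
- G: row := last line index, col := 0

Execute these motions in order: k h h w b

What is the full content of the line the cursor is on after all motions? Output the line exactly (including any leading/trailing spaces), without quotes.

Answer: pink dog  leaf blue

Derivation:
After 1 (k): row=0 col=0 char='p'
After 2 (h): row=0 col=0 char='p'
After 3 (h): row=0 col=0 char='p'
After 4 (w): row=0 col=5 char='d'
After 5 (b): row=0 col=0 char='p'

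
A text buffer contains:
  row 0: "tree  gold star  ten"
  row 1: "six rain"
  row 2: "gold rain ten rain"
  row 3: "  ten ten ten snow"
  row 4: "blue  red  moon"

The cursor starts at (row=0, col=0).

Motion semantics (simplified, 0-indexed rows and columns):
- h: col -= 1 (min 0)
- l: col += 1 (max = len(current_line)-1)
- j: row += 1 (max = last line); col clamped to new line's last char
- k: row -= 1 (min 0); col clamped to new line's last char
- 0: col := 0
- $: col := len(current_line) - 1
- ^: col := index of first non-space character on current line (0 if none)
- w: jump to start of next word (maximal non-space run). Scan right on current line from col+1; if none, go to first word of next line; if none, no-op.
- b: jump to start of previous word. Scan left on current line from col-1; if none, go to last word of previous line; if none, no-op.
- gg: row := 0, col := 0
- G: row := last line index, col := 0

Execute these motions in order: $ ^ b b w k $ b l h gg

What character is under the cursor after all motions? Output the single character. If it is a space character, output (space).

Answer: t

Derivation:
After 1 ($): row=0 col=19 char='n'
After 2 (^): row=0 col=0 char='t'
After 3 (b): row=0 col=0 char='t'
After 4 (b): row=0 col=0 char='t'
After 5 (w): row=0 col=6 char='g'
After 6 (k): row=0 col=6 char='g'
After 7 ($): row=0 col=19 char='n'
After 8 (b): row=0 col=17 char='t'
After 9 (l): row=0 col=18 char='e'
After 10 (h): row=0 col=17 char='t'
After 11 (gg): row=0 col=0 char='t'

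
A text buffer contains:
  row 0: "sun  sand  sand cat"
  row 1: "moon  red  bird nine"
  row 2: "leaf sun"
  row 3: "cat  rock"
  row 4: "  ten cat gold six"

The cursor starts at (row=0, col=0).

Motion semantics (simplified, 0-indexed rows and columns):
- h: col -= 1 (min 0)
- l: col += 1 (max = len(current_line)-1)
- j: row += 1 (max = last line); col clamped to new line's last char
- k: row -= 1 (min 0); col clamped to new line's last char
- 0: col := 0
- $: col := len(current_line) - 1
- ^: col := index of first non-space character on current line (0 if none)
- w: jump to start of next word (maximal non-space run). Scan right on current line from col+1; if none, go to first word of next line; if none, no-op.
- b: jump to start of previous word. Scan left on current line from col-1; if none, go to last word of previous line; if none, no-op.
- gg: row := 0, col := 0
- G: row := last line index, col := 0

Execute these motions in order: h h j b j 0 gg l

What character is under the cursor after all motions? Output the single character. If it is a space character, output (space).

After 1 (h): row=0 col=0 char='s'
After 2 (h): row=0 col=0 char='s'
After 3 (j): row=1 col=0 char='m'
After 4 (b): row=0 col=16 char='c'
After 5 (j): row=1 col=16 char='n'
After 6 (0): row=1 col=0 char='m'
After 7 (gg): row=0 col=0 char='s'
After 8 (l): row=0 col=1 char='u'

Answer: u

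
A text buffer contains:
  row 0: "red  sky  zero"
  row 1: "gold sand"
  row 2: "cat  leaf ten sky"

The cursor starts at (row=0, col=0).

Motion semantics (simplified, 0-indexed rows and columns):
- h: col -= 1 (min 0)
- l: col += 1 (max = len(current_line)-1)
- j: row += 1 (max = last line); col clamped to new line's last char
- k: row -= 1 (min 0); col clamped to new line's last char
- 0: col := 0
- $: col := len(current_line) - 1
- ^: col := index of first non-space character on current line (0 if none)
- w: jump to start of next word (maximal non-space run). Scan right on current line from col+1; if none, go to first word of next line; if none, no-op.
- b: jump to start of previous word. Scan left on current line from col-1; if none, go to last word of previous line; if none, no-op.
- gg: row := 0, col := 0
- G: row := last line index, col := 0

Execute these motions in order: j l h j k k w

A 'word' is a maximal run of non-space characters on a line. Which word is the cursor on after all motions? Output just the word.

After 1 (j): row=1 col=0 char='g'
After 2 (l): row=1 col=1 char='o'
After 3 (h): row=1 col=0 char='g'
After 4 (j): row=2 col=0 char='c'
After 5 (k): row=1 col=0 char='g'
After 6 (k): row=0 col=0 char='r'
After 7 (w): row=0 col=5 char='s'

Answer: sky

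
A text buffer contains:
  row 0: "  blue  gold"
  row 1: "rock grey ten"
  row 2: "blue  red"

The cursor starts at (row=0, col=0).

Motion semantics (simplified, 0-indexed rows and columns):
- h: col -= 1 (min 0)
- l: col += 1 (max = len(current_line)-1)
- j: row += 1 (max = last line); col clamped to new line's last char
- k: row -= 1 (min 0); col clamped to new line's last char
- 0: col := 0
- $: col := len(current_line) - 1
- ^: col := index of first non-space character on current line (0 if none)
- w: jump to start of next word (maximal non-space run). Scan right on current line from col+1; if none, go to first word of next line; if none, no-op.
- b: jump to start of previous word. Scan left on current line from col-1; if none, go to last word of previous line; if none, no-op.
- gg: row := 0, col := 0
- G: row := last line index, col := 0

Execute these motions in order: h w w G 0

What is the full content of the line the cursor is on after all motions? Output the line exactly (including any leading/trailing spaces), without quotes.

After 1 (h): row=0 col=0 char='_'
After 2 (w): row=0 col=2 char='b'
After 3 (w): row=0 col=8 char='g'
After 4 (G): row=2 col=0 char='b'
After 5 (0): row=2 col=0 char='b'

Answer: blue  red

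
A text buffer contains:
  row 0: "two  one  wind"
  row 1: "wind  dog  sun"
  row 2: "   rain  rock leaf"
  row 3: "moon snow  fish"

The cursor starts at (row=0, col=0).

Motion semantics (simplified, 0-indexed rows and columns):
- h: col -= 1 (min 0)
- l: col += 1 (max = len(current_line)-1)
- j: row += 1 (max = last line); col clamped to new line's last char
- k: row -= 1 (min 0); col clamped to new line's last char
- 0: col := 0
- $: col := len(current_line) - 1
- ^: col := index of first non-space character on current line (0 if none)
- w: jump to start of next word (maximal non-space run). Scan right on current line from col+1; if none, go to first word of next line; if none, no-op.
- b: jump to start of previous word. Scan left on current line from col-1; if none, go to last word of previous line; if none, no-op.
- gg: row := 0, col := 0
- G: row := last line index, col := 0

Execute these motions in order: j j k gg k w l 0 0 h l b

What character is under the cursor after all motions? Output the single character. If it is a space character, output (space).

Answer: t

Derivation:
After 1 (j): row=1 col=0 char='w'
After 2 (j): row=2 col=0 char='_'
After 3 (k): row=1 col=0 char='w'
After 4 (gg): row=0 col=0 char='t'
After 5 (k): row=0 col=0 char='t'
After 6 (w): row=0 col=5 char='o'
After 7 (l): row=0 col=6 char='n'
After 8 (0): row=0 col=0 char='t'
After 9 (0): row=0 col=0 char='t'
After 10 (h): row=0 col=0 char='t'
After 11 (l): row=0 col=1 char='w'
After 12 (b): row=0 col=0 char='t'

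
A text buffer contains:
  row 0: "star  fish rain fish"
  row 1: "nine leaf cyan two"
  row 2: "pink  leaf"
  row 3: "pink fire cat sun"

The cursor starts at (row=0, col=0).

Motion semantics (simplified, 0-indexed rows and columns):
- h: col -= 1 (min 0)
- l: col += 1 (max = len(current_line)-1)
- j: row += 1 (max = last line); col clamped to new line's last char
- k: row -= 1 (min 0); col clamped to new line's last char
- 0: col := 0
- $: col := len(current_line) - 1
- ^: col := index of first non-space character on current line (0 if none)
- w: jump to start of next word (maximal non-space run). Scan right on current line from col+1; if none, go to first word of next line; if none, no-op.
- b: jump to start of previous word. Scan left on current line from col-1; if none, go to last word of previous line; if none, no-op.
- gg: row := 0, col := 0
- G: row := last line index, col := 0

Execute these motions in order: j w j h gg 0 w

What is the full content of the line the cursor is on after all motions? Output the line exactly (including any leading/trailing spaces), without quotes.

Answer: star  fish rain fish

Derivation:
After 1 (j): row=1 col=0 char='n'
After 2 (w): row=1 col=5 char='l'
After 3 (j): row=2 col=5 char='_'
After 4 (h): row=2 col=4 char='_'
After 5 (gg): row=0 col=0 char='s'
After 6 (0): row=0 col=0 char='s'
After 7 (w): row=0 col=6 char='f'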